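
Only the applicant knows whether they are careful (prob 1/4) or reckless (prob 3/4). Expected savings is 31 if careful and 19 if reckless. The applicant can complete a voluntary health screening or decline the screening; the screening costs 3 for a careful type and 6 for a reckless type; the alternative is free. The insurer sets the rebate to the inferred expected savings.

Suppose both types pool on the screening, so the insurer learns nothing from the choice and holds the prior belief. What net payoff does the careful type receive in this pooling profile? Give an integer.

Pooled rebate = 1/4·31 + 3/4·19 = 22.
careful pays cost 3 for the screening, so net payoff = 22 − 3 = 19.

19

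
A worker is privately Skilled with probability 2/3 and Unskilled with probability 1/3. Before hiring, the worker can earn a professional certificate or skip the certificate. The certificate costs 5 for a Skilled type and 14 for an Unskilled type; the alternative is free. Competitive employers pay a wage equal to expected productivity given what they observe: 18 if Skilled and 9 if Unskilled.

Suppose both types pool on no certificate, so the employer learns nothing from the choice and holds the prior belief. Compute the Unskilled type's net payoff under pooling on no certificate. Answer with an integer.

15

Pooled wage = 2/3·18 + 1/3·9 = 15.
Unskilled pays no cost for no certificate, so net payoff = 15.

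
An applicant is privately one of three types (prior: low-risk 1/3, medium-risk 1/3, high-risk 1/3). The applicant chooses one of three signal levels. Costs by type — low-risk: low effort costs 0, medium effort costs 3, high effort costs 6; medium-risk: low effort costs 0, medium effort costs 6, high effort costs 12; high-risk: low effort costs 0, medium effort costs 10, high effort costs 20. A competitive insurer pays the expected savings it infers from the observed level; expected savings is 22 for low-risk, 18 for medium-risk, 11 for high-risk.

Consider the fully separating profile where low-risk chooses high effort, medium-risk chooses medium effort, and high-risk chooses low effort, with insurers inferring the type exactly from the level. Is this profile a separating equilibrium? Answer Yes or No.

Separating rebates: high effort → 22, medium effort → 18, low effort → 11.
low-risk (assigned high effort): low effort: 11 − 0 = 11; medium effort: 18 − 3 = 15; high effort: 22 − 6 = 16. low-risk stays.
medium-risk (assigned medium effort): low effort: 11 − 0 = 11; medium effort: 18 − 6 = 12; high effort: 22 − 12 = 10. medium-risk stays.
high-risk (assigned low effort): low effort: 11 − 0 = 11; medium effort: 18 − 10 = 8; high effort: 22 − 20 = 2. high-risk stays.
Every type prefers its assigned level; separation holds.

Yes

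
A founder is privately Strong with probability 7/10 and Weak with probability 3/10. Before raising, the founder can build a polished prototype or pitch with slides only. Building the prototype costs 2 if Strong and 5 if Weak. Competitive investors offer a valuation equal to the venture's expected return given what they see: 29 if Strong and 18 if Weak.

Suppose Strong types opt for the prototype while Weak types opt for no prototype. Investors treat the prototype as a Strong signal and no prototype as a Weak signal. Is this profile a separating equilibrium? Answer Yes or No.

No

Under these beliefs, the prototype earns valuation 29 and no prototype earns valuation 18.
Strong: the prototype nets 29 − 2 = 27; no prototype nets 18. Strong prefers the prototype.
Weak: the prototype nets 29 − 5 = 24; no prototype nets 18. Weak would deviate to the prototype.
Weak has a profitable deviation, so the profile is not an equilibrium.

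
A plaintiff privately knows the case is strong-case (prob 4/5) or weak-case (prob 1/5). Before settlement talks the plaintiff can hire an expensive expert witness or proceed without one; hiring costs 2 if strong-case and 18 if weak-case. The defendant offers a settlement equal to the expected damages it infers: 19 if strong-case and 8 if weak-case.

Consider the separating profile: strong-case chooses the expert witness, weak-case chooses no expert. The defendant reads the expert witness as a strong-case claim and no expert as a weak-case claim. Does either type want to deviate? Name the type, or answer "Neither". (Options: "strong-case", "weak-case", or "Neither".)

Neither

The expert witness pays 19; no expert pays 8.
strong-case: assigned the expert witness, nets 19 − 2 = 17; deviating to no expert nets 8.
weak-case: assigned no expert, nets 8; deviating to the expert witness nets 19 − 18 = 1.
Both types strictly prefer their assigned action; no profitable deviation.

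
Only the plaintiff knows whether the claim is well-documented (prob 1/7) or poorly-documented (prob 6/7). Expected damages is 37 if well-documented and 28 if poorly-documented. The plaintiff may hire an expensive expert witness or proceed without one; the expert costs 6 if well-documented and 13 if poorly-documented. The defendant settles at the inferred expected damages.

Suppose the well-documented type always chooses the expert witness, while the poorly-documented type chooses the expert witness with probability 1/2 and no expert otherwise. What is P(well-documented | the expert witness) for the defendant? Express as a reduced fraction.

1/4

P(the expert witness) = (1/7)·1 + (6/7)·(1/2) = 4/7.
By Bayes' rule, P(well-documented | the expert witness) = (1/7) / (4/7) = 1/4.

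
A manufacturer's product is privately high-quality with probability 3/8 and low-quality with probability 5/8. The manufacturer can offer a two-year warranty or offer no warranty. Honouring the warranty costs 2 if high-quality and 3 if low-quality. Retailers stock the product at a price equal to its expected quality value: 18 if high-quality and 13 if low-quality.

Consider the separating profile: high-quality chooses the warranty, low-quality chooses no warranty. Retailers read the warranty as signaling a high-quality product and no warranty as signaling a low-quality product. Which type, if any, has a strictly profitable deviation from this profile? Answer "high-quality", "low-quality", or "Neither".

The warranty pays 18; no warranty pays 13.
high-quality: assigned the warranty, nets 18 − 2 = 16; deviating to no warranty nets 13.
low-quality: assigned no warranty, nets 13; deviating to the warranty nets 18 − 3 = 15.
The low-quality type gains 2 by deviating.

low-quality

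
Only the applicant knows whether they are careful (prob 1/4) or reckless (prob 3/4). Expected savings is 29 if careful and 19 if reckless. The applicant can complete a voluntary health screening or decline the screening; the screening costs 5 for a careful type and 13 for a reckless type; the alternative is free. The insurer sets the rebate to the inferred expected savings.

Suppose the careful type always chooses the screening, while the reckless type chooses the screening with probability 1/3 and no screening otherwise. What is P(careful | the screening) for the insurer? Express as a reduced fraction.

1/2

P(the screening) = (1/4)·1 + (3/4)·(1/3) = 1/2.
By Bayes' rule, P(careful | the screening) = (1/4) / (1/2) = 1/2.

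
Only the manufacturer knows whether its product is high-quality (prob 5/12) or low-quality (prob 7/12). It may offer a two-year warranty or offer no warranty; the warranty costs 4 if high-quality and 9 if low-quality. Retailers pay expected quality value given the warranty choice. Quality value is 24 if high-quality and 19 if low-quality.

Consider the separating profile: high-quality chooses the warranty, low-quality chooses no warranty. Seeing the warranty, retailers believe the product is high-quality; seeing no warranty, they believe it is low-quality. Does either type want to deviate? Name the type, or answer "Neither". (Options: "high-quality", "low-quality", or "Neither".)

Neither

The warranty pays 24; no warranty pays 19.
high-quality: assigned the warranty, nets 24 − 4 = 20; deviating to no warranty nets 19.
low-quality: assigned no warranty, nets 19; deviating to the warranty nets 24 − 9 = 15.
Both types strictly prefer their assigned action; no profitable deviation.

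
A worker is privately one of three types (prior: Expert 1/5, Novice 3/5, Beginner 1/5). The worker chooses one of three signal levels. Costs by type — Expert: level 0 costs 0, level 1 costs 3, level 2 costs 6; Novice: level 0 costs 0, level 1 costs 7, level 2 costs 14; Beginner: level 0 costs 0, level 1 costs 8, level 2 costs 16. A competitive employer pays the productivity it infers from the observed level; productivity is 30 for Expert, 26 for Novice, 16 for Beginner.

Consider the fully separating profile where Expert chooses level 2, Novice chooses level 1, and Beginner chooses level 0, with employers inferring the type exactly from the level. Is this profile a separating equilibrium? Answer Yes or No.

No

Separating wages: level 2 → 30, level 1 → 26, level 0 → 16.
Expert (assigned level 2): level 0: 16 − 0 = 16; level 1: 26 − 3 = 23; level 2: 30 − 6 = 24. Expert stays.
Novice (assigned level 1): level 0: 16 − 0 = 16; level 1: 26 − 7 = 19; level 2: 30 − 14 = 16. Novice stays.
Beginner (assigned level 0): level 0: 16 − 0 = 16; level 1: 26 − 8 = 18; level 2: 30 − 16 = 14. Beginner prefers level 1.
At least one type deviates; the separating profile fails.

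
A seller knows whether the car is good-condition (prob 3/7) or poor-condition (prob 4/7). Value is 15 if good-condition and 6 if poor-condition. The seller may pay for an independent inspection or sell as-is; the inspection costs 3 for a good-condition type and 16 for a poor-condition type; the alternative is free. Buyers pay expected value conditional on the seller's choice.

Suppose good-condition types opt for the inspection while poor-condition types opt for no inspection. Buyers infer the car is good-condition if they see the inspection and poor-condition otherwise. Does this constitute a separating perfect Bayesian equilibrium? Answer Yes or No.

Yes

Under these beliefs, the inspection earns price 15 and no inspection earns price 6.
good-condition: the inspection nets 15 − 3 = 12; no inspection nets 6. good-condition prefers the inspection.
poor-condition: the inspection nets 15 − 16 = -1; no inspection nets 6. poor-condition prefers no inspection.
Neither type deviates, so the separating profile is an equilibrium.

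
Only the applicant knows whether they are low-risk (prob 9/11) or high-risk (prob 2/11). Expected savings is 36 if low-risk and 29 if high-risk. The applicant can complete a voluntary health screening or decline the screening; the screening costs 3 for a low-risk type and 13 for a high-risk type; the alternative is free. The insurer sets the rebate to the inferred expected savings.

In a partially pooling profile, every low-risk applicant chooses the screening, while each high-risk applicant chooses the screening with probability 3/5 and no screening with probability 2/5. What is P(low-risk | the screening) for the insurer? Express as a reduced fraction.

P(the screening) = (9/11)·1 + (2/11)·(3/5) = 51/55.
By Bayes' rule, P(low-risk | the screening) = (9/11) / (51/55) = 15/17.

15/17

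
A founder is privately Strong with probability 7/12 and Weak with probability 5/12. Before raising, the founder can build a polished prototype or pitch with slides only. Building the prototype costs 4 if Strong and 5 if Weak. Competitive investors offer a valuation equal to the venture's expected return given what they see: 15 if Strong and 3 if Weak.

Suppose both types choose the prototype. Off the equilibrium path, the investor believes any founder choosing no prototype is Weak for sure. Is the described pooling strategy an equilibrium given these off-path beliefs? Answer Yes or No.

On path, the investor holds the prior and pays 7/12·15 + 5/12·3 = 10. Off path (no prototype), believing Weak, it pays 3.
Strong: the prototype nets 10 − 4 = 6; no prototype nets 3. Strong stays.
Weak: the prototype nets 10 − 5 = 5; no prototype nets 3. Weak stays.
No type deviates, so pooling is sustained.

Yes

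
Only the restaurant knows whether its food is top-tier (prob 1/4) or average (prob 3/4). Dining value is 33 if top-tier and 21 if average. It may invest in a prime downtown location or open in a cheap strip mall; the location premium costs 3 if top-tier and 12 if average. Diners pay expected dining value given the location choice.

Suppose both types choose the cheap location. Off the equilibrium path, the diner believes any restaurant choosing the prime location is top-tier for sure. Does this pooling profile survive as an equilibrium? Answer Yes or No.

On path, the diner holds the prior and pays 1/4·33 + 3/4·21 = 24. Off path (the prime location), believing top-tier, it pays 33.
top-tier: the cheap location nets 24; the prime location nets 33 − 3 = 30. top-tier would deviate.
average: the cheap location nets 24; the prime location nets 33 − 12 = 21. average stays.
A type deviates, so pooling fails.

No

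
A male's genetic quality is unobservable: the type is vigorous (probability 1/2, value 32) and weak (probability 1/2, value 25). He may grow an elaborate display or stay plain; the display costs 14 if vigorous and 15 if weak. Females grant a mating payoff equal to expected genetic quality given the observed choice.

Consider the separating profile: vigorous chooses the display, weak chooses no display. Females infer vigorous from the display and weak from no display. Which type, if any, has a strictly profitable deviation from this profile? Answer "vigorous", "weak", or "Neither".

vigorous

The display pays 32; no display pays 25.
vigorous: assigned the display, nets 32 − 14 = 18; deviating to no display nets 25.
weak: assigned no display, nets 25; deviating to the display nets 32 − 15 = 17.
The vigorous type gains 7 by deviating.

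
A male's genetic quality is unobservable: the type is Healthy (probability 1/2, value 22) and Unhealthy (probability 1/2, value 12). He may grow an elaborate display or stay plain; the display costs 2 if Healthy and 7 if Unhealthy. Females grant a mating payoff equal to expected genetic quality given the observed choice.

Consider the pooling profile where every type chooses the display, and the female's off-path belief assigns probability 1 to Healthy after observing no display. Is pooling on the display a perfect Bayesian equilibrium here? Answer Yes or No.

On path, the female holds the prior and pays 1/2·22 + 1/2·12 = 17. Off path (no display), believing Healthy, it pays 22.
Healthy: the display nets 17 − 2 = 15; no display nets 22. Healthy would deviate.
Unhealthy: the display nets 17 − 7 = 10; no display nets 22. Unhealthy would deviate.
A type deviates, so pooling fails.

No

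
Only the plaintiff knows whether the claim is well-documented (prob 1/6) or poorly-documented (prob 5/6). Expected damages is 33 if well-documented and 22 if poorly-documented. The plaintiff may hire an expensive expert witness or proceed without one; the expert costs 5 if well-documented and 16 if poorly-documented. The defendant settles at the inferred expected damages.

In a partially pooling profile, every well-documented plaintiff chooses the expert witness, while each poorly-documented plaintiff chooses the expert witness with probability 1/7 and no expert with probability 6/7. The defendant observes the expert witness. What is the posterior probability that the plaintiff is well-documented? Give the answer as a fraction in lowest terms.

P(the expert witness) = (1/6)·1 + (5/6)·(1/7) = 2/7.
By Bayes' rule, P(well-documented | the expert witness) = (1/6) / (2/7) = 7/12.

7/12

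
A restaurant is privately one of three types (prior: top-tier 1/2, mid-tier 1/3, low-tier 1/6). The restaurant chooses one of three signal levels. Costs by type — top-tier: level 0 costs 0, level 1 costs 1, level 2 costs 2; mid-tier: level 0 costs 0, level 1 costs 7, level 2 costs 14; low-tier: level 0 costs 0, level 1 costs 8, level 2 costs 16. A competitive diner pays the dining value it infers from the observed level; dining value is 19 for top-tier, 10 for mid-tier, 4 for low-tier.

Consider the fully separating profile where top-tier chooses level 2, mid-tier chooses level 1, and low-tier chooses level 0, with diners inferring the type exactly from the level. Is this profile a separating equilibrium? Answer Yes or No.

Separating price premiums: level 2 → 19, level 1 → 10, level 0 → 4.
top-tier (assigned level 2): level 0: 4 − 0 = 4; level 1: 10 − 1 = 9; level 2: 19 − 2 = 17. top-tier stays.
mid-tier (assigned level 1): level 0: 4 − 0 = 4; level 1: 10 − 7 = 3; level 2: 19 − 14 = 5. mid-tier prefers level 2.
low-tier (assigned level 0): level 0: 4 − 0 = 4; level 1: 10 − 8 = 2; level 2: 19 − 16 = 3. low-tier stays.
At least one type deviates; the separating profile fails.

No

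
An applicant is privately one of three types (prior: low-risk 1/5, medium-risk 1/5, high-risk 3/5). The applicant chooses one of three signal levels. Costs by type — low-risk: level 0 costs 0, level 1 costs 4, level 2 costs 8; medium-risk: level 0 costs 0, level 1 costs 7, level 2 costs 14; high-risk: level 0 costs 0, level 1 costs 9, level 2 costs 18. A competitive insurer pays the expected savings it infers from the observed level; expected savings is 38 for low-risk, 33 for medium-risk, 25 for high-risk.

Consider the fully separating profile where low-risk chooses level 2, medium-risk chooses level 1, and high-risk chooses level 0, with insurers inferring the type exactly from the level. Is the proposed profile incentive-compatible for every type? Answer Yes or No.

Separating rebates: level 2 → 38, level 1 → 33, level 0 → 25.
low-risk (assigned level 2): level 0: 25 − 0 = 25; level 1: 33 − 4 = 29; level 2: 38 − 8 = 30. low-risk stays.
medium-risk (assigned level 1): level 0: 25 − 0 = 25; level 1: 33 − 7 = 26; level 2: 38 − 14 = 24. medium-risk stays.
high-risk (assigned level 0): level 0: 25 − 0 = 25; level 1: 33 − 9 = 24; level 2: 38 − 18 = 20. high-risk stays.
Every type prefers its assigned level; separation holds.

Yes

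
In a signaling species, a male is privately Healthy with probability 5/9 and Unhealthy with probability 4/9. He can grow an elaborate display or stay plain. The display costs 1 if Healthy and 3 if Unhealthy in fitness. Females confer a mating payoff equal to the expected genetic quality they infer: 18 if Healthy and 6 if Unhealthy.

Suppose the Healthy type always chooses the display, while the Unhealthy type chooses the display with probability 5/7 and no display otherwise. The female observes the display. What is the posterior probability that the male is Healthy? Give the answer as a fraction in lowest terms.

P(the display) = (5/9)·1 + (4/9)·(5/7) = 55/63.
By Bayes' rule, P(Healthy | the display) = (5/9) / (55/63) = 7/11.

7/11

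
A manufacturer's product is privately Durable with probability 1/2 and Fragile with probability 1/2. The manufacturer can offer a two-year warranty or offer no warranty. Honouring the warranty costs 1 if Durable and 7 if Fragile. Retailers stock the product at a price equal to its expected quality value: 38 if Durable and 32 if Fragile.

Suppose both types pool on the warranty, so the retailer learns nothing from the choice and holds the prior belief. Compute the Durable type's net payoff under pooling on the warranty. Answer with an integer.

Pooled price = 1/2·38 + 1/2·32 = 35.
Durable pays cost 1 for the warranty, so net payoff = 35 − 1 = 34.

34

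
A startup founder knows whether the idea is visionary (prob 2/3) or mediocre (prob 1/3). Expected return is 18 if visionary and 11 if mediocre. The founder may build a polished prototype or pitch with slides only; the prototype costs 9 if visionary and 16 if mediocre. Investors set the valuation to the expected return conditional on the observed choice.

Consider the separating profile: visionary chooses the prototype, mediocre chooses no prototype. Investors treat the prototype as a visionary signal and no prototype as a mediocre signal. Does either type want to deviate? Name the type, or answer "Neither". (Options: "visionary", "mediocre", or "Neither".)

The prototype pays 18; no prototype pays 11.
visionary: assigned the prototype, nets 18 − 9 = 9; deviating to no prototype nets 11.
mediocre: assigned no prototype, nets 11; deviating to the prototype nets 18 − 16 = 2.
The visionary type gains 2 by deviating.

visionary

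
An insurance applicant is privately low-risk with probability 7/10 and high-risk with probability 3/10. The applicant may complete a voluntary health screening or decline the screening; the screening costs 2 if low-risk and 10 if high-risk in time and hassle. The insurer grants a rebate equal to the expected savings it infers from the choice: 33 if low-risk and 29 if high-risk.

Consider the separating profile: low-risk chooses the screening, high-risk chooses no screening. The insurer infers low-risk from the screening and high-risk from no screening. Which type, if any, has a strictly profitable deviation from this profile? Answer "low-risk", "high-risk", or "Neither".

The screening pays 33; no screening pays 29.
low-risk: assigned the screening, nets 33 − 2 = 31; deviating to no screening nets 29.
high-risk: assigned no screening, nets 29; deviating to the screening nets 33 − 10 = 23.
Both types strictly prefer their assigned action; no profitable deviation.

Neither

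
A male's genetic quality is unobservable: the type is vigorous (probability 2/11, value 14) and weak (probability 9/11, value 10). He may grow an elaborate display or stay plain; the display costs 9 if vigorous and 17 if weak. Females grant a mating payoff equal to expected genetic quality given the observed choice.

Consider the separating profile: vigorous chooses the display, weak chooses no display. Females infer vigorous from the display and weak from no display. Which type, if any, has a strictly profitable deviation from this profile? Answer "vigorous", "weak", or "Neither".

vigorous

The display pays 14; no display pays 10.
vigorous: assigned the display, nets 14 − 9 = 5; deviating to no display nets 10.
weak: assigned no display, nets 10; deviating to the display nets 14 − 17 = -3.
The vigorous type gains 5 by deviating.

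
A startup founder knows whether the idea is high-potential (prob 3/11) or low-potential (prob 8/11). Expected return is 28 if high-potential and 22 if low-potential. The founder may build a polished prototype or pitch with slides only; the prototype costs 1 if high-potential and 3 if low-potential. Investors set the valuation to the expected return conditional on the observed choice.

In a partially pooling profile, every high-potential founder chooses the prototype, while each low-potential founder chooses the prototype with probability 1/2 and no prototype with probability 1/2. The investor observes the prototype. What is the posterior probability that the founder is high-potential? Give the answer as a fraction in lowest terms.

3/7

P(the prototype) = (3/11)·1 + (8/11)·(1/2) = 7/11.
By Bayes' rule, P(high-potential | the prototype) = (3/11) / (7/11) = 3/7.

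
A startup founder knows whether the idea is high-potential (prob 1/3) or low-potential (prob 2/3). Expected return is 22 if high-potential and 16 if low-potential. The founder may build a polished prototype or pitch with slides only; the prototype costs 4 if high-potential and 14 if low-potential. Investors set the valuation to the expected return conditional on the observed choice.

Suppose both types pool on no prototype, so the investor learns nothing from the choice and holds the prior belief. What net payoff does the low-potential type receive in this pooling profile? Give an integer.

Pooled valuation = 1/3·22 + 2/3·16 = 18.
low-potential pays no cost for no prototype, so net payoff = 18.

18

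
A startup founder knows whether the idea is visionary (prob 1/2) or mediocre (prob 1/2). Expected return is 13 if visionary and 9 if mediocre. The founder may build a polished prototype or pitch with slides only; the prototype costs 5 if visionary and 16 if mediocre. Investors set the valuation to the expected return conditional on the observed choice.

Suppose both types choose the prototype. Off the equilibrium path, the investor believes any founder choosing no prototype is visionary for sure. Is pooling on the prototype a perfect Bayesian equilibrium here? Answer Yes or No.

On path, the investor holds the prior and pays 1/2·13 + 1/2·9 = 11. Off path (no prototype), believing visionary, it pays 13.
visionary: the prototype nets 11 − 5 = 6; no prototype nets 13. visionary would deviate.
mediocre: the prototype nets 11 − 16 = -5; no prototype nets 13. mediocre would deviate.
A type deviates, so pooling fails.

No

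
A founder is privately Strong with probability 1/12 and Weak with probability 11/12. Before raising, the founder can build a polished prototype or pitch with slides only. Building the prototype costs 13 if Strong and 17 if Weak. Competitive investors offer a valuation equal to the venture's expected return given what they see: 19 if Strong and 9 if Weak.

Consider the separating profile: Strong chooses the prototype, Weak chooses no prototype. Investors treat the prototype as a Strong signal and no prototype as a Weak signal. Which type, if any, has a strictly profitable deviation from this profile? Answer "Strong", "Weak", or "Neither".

The prototype pays 19; no prototype pays 9.
Strong: assigned the prototype, nets 19 − 13 = 6; deviating to no prototype nets 9.
Weak: assigned no prototype, nets 9; deviating to the prototype nets 19 − 17 = 2.
The Strong type gains 3 by deviating.

Strong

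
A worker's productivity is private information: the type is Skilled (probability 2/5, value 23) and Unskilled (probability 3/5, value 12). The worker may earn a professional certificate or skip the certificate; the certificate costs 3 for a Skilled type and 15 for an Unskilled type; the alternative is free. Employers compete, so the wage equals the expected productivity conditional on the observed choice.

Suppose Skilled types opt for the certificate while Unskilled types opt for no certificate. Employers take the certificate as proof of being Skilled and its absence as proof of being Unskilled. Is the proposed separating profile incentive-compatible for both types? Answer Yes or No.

Under these beliefs, the certificate earns wage 23 and no certificate earns wage 12.
Skilled: the certificate nets 23 − 3 = 20; no certificate nets 12. Skilled prefers the certificate.
Unskilled: the certificate nets 23 − 15 = 8; no certificate nets 12. Unskilled prefers no certificate.
Neither type deviates, so the separating profile is an equilibrium.

Yes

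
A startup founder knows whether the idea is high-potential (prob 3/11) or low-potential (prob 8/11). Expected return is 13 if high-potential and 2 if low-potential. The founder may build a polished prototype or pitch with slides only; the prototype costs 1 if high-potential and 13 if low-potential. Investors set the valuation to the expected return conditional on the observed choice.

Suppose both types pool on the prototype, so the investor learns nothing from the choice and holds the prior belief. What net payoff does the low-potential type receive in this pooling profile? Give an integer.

-8

Pooled valuation = 3/11·13 + 8/11·2 = 5.
low-potential pays cost 13 for the prototype, so net payoff = 5 − 13 = -8.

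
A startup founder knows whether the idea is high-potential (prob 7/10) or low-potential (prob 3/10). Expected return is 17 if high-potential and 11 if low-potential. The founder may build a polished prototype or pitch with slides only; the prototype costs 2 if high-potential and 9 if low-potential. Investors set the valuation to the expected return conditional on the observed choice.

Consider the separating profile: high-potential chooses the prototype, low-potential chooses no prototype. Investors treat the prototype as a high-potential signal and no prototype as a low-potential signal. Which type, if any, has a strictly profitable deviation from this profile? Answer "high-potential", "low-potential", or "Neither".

The prototype pays 17; no prototype pays 11.
high-potential: assigned the prototype, nets 17 − 2 = 15; deviating to no prototype nets 11.
low-potential: assigned no prototype, nets 11; deviating to the prototype nets 17 − 9 = 8.
Both types strictly prefer their assigned action; no profitable deviation.

Neither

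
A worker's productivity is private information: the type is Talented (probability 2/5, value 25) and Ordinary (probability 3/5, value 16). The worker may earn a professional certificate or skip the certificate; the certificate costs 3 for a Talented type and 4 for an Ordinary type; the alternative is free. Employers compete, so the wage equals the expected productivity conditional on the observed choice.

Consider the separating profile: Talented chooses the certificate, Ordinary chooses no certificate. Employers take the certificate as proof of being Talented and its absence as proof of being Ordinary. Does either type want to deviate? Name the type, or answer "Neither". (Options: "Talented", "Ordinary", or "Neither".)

Ordinary

The certificate pays 25; no certificate pays 16.
Talented: assigned the certificate, nets 25 − 3 = 22; deviating to no certificate nets 16.
Ordinary: assigned no certificate, nets 16; deviating to the certificate nets 25 − 4 = 21.
The Ordinary type gains 5 by deviating.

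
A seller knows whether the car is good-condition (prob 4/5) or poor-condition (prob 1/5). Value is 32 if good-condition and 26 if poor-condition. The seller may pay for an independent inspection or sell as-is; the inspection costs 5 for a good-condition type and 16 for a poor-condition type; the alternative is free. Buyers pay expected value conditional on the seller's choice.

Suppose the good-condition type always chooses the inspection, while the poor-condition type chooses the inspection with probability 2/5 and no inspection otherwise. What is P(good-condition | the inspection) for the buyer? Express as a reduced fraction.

10/11

P(the inspection) = (4/5)·1 + (1/5)·(2/5) = 22/25.
By Bayes' rule, P(good-condition | the inspection) = (4/5) / (22/25) = 10/11.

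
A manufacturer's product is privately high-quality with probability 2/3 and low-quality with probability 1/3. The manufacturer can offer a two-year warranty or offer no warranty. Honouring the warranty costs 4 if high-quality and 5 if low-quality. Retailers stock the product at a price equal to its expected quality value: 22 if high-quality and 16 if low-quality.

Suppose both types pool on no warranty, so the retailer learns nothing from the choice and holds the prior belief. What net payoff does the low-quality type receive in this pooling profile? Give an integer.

20

Pooled price = 2/3·22 + 1/3·16 = 20.
low-quality pays no cost for no warranty, so net payoff = 20.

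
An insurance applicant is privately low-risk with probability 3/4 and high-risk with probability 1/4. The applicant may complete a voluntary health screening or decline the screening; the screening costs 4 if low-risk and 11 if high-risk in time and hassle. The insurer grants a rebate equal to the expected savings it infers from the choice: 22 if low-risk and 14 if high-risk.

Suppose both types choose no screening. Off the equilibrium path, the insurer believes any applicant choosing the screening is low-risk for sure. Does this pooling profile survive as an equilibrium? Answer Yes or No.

Yes

On path, the insurer holds the prior and pays 3/4·22 + 1/4·14 = 20. Off path (the screening), believing low-risk, it pays 22.
low-risk: no screening nets 20; the screening nets 22 − 4 = 18. low-risk stays.
high-risk: no screening nets 20; the screening nets 22 − 11 = 11. high-risk stays.
No type deviates, so pooling is sustained.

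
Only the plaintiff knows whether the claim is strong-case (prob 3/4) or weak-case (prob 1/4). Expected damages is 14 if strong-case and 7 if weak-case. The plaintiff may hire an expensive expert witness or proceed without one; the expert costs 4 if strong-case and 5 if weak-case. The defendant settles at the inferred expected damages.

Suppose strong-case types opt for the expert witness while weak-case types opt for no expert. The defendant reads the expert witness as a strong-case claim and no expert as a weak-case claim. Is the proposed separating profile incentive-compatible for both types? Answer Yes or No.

No

Under these beliefs, the expert witness earns settlement 14 and no expert earns settlement 7.
strong-case: the expert witness nets 14 − 4 = 10; no expert nets 7. strong-case prefers the expert witness.
weak-case: the expert witness nets 14 − 5 = 9; no expert nets 7. weak-case would deviate to the expert witness.
weak-case has a profitable deviation, so the profile is not an equilibrium.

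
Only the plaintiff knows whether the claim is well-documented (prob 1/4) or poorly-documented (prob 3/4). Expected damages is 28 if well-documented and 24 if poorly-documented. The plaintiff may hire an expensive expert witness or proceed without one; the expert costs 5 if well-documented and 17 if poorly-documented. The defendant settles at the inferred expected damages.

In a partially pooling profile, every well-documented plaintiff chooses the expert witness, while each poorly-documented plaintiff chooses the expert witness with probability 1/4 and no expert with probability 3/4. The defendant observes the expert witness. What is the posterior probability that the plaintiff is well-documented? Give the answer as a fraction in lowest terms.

P(the expert witness) = (1/4)·1 + (3/4)·(1/4) = 7/16.
By Bayes' rule, P(well-documented | the expert witness) = (1/4) / (7/16) = 4/7.

4/7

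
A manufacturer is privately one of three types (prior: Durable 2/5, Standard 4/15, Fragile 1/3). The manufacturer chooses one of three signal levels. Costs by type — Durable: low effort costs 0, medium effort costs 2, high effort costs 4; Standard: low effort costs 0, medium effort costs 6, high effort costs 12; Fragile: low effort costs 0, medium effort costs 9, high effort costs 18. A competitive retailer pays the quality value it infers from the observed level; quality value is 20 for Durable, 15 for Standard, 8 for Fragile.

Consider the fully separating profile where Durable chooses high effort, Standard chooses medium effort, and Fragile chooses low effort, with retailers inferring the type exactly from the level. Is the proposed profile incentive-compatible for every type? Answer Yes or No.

Yes

Separating prices: high effort → 20, medium effort → 15, low effort → 8.
Durable (assigned high effort): low effort: 8 − 0 = 8; medium effort: 15 − 2 = 13; high effort: 20 − 4 = 16. Durable stays.
Standard (assigned medium effort): low effort: 8 − 0 = 8; medium effort: 15 − 6 = 9; high effort: 20 − 12 = 8. Standard stays.
Fragile (assigned low effort): low effort: 8 − 0 = 8; medium effort: 15 − 9 = 6; high effort: 20 − 18 = 2. Fragile stays.
Every type prefers its assigned level; separation holds.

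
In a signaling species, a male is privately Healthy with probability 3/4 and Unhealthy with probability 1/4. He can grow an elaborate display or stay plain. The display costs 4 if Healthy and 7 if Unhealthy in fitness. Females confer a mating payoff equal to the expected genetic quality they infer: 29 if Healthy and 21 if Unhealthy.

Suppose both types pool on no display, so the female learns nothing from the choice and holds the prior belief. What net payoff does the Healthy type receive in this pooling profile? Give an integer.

Pooled mating payoff = 3/4·29 + 1/4·21 = 27.
Healthy pays no cost for no display, so net payoff = 27.

27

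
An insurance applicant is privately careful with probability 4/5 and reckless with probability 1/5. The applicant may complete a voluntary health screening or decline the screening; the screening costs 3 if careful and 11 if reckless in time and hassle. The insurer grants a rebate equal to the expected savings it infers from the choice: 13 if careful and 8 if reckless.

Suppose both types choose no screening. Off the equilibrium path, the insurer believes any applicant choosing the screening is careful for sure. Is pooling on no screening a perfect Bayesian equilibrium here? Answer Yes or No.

On path, the insurer holds the prior and pays 4/5·13 + 1/5·8 = 12. Off path (the screening), believing careful, it pays 13.
careful: no screening nets 12; the screening nets 13 − 3 = 10. careful stays.
reckless: no screening nets 12; the screening nets 13 − 11 = 2. reckless stays.
No type deviates, so pooling is sustained.

Yes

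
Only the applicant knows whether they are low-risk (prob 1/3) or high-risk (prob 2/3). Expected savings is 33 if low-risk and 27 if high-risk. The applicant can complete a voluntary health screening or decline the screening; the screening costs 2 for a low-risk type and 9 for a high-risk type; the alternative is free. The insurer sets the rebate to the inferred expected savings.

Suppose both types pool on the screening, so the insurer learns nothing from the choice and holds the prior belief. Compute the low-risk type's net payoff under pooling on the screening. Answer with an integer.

Pooled rebate = 1/3·33 + 2/3·27 = 29.
low-risk pays cost 2 for the screening, so net payoff = 29 − 2 = 27.

27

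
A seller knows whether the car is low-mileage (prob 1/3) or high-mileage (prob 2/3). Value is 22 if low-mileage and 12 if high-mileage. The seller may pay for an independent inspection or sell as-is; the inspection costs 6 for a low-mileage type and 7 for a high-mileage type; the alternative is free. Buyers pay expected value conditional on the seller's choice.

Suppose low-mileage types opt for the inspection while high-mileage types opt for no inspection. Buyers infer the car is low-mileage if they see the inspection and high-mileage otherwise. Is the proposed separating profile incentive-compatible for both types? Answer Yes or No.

Under these beliefs, the inspection earns price 22 and no inspection earns price 12.
low-mileage: the inspection nets 22 − 6 = 16; no inspection nets 12. low-mileage prefers the inspection.
high-mileage: the inspection nets 22 − 7 = 15; no inspection nets 12. high-mileage would deviate to the inspection.
high-mileage has a profitable deviation, so the profile is not an equilibrium.

No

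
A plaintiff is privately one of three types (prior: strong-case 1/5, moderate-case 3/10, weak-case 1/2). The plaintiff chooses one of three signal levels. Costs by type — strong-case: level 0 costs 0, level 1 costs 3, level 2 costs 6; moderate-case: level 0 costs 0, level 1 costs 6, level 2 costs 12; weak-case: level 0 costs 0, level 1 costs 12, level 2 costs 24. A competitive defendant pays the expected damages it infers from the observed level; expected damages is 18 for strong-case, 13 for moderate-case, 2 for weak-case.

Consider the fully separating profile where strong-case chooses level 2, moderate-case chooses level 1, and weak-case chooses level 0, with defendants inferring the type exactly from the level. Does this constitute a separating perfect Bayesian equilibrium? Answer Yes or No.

Separating settlements: level 2 → 18, level 1 → 13, level 0 → 2.
strong-case (assigned level 2): level 0: 2 − 0 = 2; level 1: 13 − 3 = 10; level 2: 18 − 6 = 12. strong-case stays.
moderate-case (assigned level 1): level 0: 2 − 0 = 2; level 1: 13 − 6 = 7; level 2: 18 − 12 = 6. moderate-case stays.
weak-case (assigned level 0): level 0: 2 − 0 = 2; level 1: 13 − 12 = 1; level 2: 18 − 24 = -6. weak-case stays.
Every type prefers its assigned level; separation holds.

Yes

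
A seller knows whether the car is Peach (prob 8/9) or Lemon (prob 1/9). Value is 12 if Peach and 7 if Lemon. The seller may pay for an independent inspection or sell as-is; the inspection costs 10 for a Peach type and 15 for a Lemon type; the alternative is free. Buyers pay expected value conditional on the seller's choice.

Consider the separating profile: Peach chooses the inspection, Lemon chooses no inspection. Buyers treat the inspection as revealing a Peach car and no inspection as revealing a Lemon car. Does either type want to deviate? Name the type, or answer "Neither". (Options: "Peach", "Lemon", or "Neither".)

The inspection pays 12; no inspection pays 7.
Peach: assigned the inspection, nets 12 − 10 = 2; deviating to no inspection nets 7.
Lemon: assigned no inspection, nets 7; deviating to the inspection nets 12 − 15 = -3.
The Peach type gains 5 by deviating.

Peach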